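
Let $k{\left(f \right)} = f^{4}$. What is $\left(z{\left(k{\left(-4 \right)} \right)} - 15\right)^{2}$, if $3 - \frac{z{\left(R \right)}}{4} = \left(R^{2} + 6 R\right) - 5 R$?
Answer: $69258975241$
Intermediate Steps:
$z{\left(R \right)} = 12 - 4 R - 4 R^{2}$ ($z{\left(R \right)} = 12 - 4 \left(\left(R^{2} + 6 R\right) - 5 R\right) = 12 - 4 \left(R + R^{2}\right) = 12 - \left(4 R + 4 R^{2}\right) = 12 - 4 R - 4 R^{2}$)
$\left(z{\left(k{\left(-4 \right)} \right)} - 15\right)^{2} = \left(\left(12 - 4 \left(-4\right)^{4} - 4 \left(\left(-4\right)^{4}\right)^{2}\right) - 15\right)^{2} = \left(\left(12 - 1024 - 4 \cdot 256^{2}\right) - 15\right)^{2} = \left(\left(12 - 1024 - 262144\right) - 15\right)^{2} = \left(-263156 - 15\right)^{2} = \left(-263171\right)^{2} = 69258975241$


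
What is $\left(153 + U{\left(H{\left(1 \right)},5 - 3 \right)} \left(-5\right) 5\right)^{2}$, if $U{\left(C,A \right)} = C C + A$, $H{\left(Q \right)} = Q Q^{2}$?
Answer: $6084$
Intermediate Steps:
$H{\left(Q \right)} = Q^{3}$
$U{\left(C,A \right)} = A + C^{2}$ ($U{\left(C,A \right)} = C^{2} + A = A + C^{2}$)
$\left(153 + U{\left(H{\left(1 \right)},5 - 3 \right)} \left(-5\right) 5\right)^{2} = \left(153 + \left(\left(5 - 3\right) + \left(1^{3}\right)^{2}\right) \left(-5\right) 5\right)^{2} = \left(153 + \left(2 + 1^{2}\right) \left(-5\right) 5\right)^{2} = \left(153 + \left(2 + 1\right) \left(-5\right) 5\right)^{2} = \left(153 + 3 \left(-5\right) 5\right)^{2} = \left(153 - 75\right)^{2} = 78^{2} = 6084$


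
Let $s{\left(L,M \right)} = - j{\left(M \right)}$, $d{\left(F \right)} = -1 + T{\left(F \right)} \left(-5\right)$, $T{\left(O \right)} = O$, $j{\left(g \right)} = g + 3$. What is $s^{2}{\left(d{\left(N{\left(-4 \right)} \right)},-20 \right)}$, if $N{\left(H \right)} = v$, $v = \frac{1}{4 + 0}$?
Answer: $289$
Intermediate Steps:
$j{\left(g \right)} = 3 + g$
$v = \frac{1}{4} \approx 0.25$
$N{\left(H \right)} = \frac{1}{4}$
$d{\left(F \right)} = -1 - 5 F$ ($d{\left(F \right)} = -1 + F \left(-5\right) = -1 - 5 F$)
$s{\left(L,M \right)} = -3 - M$ ($s{\left(L,M \right)} = - (3 + M) = -3 - M$)
$s^{2}{\left(d{\left(N{\left(-4 \right)} \right)},-20 \right)} = \left(-3 - -20\right)^{2} = \left(-3 + 20\right)^{2} = 17^{2} = 289$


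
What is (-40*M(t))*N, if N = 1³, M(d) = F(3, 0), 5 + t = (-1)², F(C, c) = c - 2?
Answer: 80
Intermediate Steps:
F(C, c) = -2 + c
t = -4 (t = -5 + (-1)² = -5 + 1 = -4)
M(d) = -2 (M(d) = -2 + 0 = -2)
N = 1
(-40*M(t))*N = -40*(-2)*1 = 80*1 = 80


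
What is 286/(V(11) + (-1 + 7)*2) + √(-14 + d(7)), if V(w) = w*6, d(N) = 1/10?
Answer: 11/3 + I*√1390/10 ≈ 3.6667 + 3.7283*I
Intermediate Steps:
d(N) = ⅒
V(w) = 6*w
286/(V(11) + (-1 + 7)*2) + √(-14 + d(7)) = 286/(6*11 + (-1 + 7)*2) + √(-14 + ⅒) = 286/(66 + 6*2) + √(-139/10) = 286/(66 + 12) + I*√1390/10 = 286/78 + I*√1390/10 = 286*(1/78) + I*√1390/10 = 11/3 + I*√1390/10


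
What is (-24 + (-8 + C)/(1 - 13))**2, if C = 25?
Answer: 93025/144 ≈ 646.01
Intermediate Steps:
(-24 + (-8 + C)/(1 - 13))**2 = (-24 + (-8 + 25)/(1 - 13))**2 = (-24 + 17/(-12))**2 = (-24 + 17*(-1/12))**2 = (-24 - 17/12)**2 = (-305/12)**2 = 93025/144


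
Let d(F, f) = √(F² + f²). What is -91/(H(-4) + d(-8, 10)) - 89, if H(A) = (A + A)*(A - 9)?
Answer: -239373/2663 + 91*√41/5326 ≈ -89.779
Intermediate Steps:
H(A) = 2*A*(-9 + A) (H(A) = (2*A)*(-9 + A) = 2*A*(-9 + A))
-91/(H(-4) + d(-8, 10)) - 89 = -91/(2*(-4)*(-9 - 4) + √((-8)² + 10²)) - 89 = -91/(2*(-4)*(-13) + √(64 + 100)) - 89 = -91/(104 + √164) - 89 = -91/(104 + 2*√41) - 89 = -89 - 91/(104 + 2*√41)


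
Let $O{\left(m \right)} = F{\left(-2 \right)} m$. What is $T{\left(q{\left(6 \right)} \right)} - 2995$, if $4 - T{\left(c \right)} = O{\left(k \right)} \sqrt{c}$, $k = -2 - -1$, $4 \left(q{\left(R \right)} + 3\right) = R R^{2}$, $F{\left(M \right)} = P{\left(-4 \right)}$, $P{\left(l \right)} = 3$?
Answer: $-2991 + 3 \sqrt{51} \approx -2969.6$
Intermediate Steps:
$F{\left(M \right)} = 3$
$q{\left(R \right)} = -3 + \frac{R^{3}}{4}$ ($q{\left(R \right)} = -3 + \frac{R R^{2}}{4} = -3 + \frac{R^{3}}{4}$)
$k = -1$ ($k = -2 + 1 = -1$)
$O{\left(m \right)} = 3 m$
$T{\left(c \right)} = 4 + 3 \sqrt{c}$ ($T{\left(c \right)} = 4 - 3 \left(-1\right) \sqrt{c} = 4 - - 3 \sqrt{c} = 4 + 3 \sqrt{c}$)
$T{\left(q{\left(6 \right)} \right)} - 2995 = \left(4 + 3 \sqrt{-3 + \frac{6^{3}}{4}}\right) - 2995 = \left(4 + 3 \sqrt{-3 + \frac{1}{4} \cdot 216}\right) - 2995 = \left(4 + 3 \sqrt{-3 + 54}\right) - 2995 = \left(4 + 3 \sqrt{51}\right) - 2995 = -2991 + 3 \sqrt{51}$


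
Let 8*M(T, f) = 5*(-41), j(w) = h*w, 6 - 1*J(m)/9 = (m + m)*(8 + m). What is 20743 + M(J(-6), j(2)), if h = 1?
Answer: 165739/8 ≈ 20717.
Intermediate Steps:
J(m) = 54 - 18*m*(8 + m) (J(m) = 54 - 9*(m + m)*(8 + m) = 54 - 9*2*m*(8 + m) = 54 - 18*m*(8 + m))
j(w) = w (j(w) = 1*w = w)
M(T, f) = -205/8 (M(T, f) = (5*(-41))/8 = (⅛)*(-205) = -205/8)
20743 + M(J(-6), j(2)) = 20743 - 205/8 = 165739/8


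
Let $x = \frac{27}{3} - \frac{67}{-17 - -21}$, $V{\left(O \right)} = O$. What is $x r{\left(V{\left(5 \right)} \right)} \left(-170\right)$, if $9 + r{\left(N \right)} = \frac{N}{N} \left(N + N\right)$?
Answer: $\frac{2635}{2} \approx 1317.5$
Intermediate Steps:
$x = - \frac{31}{4}$ ($x = 27 \cdot \frac{1}{3} - \frac{67}{-17 + 21} = 9 - \frac{67}{4} = - \frac{31}{4} \approx -7.75$)
$r{\left(N \right)} = -9 + 2 N$ ($r{\left(N \right)} = -9 + \frac{N}{N} \left(N + N\right) = -9 + 1 \cdot 2 N = -9 + 2 N$)
$x r{\left(V{\left(5 \right)} \right)} \left(-170\right) = - \frac{31 \left(-9 + 2 \cdot 5\right)}{4} \left(-170\right) = - \frac{31 \left(-9 + 10\right)}{4} \left(-170\right) = \left(- \frac{31}{4}\right) 1 \left(-170\right) = \left(- \frac{31}{4}\right) \left(-170\right) = \frac{2635}{2}$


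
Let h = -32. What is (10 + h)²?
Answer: 484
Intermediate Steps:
(10 + h)² = (10 - 32)² = (-22)² = 484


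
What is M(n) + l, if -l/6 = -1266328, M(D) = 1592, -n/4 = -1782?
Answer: 7599560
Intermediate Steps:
n = 7128 (n = -4*(-1782) = 7128)
l = 7597968 (l = -6*(-1266328) = 7597968)
M(n) + l = 1592 + 7597968 = 7599560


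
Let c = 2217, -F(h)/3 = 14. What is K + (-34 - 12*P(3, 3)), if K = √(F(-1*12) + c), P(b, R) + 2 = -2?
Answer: 14 + 5*√87 ≈ 60.637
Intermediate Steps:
F(h) = -42 (F(h) = -3*14 = -42)
P(b, R) = -4 (P(b, R) = -2 - 2 = -4)
K = 5*√87 (K = √(-42 + 2217) = √2175 = 5*√87 ≈ 46.637)
K + (-34 - 12*P(3, 3)) = 5*√87 + (-34 - 12*(-4)) = 5*√87 + (-34 + 48) = 5*√87 + 14 = 14 + 5*√87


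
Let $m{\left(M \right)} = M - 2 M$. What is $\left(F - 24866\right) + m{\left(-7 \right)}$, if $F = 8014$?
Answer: $-16845$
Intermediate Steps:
$m{\left(M \right)} = - M$
$\left(F - 24866\right) + m{\left(-7 \right)} = \left(8014 - 24866\right) - -7 = -16852 + 7 = -16845$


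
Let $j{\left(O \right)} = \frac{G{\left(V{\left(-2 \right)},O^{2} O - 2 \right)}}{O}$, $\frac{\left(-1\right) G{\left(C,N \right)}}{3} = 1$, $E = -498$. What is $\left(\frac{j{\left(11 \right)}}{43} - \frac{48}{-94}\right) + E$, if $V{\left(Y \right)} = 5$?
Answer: $- \frac{11059827}{22231} \approx -497.5$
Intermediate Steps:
$G{\left(C,N \right)} = -3$ ($G{\left(C,N \right)} = \left(-3\right) 1 = -3$)
$j{\left(O \right)} = - \frac{3}{O}$
$\left(\frac{j{\left(11 \right)}}{43} - \frac{48}{-94}\right) + E = \left(\frac{\left(-3\right) \frac{1}{11}}{43} - \frac{48}{-94}\right) - 498 = \left(\left(-3\right) \frac{1}{11} \cdot \frac{1}{43} - - \frac{24}{47}\right) - 498 = \left(\left(- \frac{3}{11}\right) \frac{1}{43} + \frac{24}{47}\right) - 498 = \left(- \frac{3}{473} + \frac{24}{47}\right) - 498 = \frac{11211}{22231} - 498 = - \frac{11059827}{22231}$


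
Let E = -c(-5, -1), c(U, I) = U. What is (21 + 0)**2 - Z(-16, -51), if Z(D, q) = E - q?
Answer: 385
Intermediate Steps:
E = 5 (E = -1*(-5) = 5)
Z(D, q) = 5 - q
(21 + 0)**2 - Z(-16, -51) = (21 + 0)**2 - (5 - 1*(-51)) = 21**2 - (5 + 51) = 441 - 1*56 = 441 - 56 = 385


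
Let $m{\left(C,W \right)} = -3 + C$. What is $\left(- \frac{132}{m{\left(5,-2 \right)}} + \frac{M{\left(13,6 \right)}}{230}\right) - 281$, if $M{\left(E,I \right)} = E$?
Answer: $- \frac{79797}{230} \approx -346.94$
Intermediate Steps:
$\left(- \frac{132}{m{\left(5,-2 \right)}} + \frac{M{\left(13,6 \right)}}{230}\right) - 281 = \left(- \frac{132}{-3 + 5} + \frac{13}{230}\right) - 281 = \left(- \frac{132}{2} + 13 \cdot \frac{1}{230}\right) - 281 = \left(\left(-132\right) \frac{1}{2} + \frac{13}{230}\right) - 281 = \left(-66 + \frac{13}{230}\right) - 281 = - \frac{15167}{230} - 281 = - \frac{79797}{230}$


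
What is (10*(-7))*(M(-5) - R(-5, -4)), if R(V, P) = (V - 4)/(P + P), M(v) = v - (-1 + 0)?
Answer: 1435/4 ≈ 358.75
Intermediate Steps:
M(v) = 1 + v (M(v) = v - 1*(-1) = v + 1 = 1 + v)
R(V, P) = (-4 + V)/(2*P) (R(V, P) = (-4 + V)/((2*P)) = (-4 + V)*(1/(2*P)) = (-4 + V)/(2*P))
(10*(-7))*(M(-5) - R(-5, -4)) = (10*(-7))*((1 - 5) - (-4 - 5)/(2*(-4))) = -70*(-4 - (-1)*(-9)/(2*4)) = -70*(-4 - 1*9/8) = -70*(-4 - 9/8) = -70*(-41/8) = 1435/4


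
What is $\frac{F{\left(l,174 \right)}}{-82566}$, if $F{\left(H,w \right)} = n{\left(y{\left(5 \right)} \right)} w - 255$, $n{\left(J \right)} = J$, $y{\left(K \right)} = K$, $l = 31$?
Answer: $- \frac{205}{27522} \approx -0.0074486$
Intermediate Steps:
$F{\left(H,w \right)} = -255 + 5 w$ ($F{\left(H,w \right)} = 5 w - 255 = -255 + 5 w$)
$\frac{F{\left(l,174 \right)}}{-82566} = \frac{-255 + 5 \cdot 174}{-82566} = \left(-255 + 870\right) \left(- \frac{1}{82566}\right) = 615 \left(- \frac{1}{82566}\right) = - \frac{205}{27522}$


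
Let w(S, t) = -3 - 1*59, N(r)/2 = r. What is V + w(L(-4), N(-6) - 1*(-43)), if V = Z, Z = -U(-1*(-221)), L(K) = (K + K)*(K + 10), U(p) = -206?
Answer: 144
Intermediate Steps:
N(r) = 2*r
L(K) = 2*K*(10 + K) (L(K) = (2*K)*(10 + K) = 2*K*(10 + K))
w(S, t) = -62 (w(S, t) = -3 - 59 = -62)
Z = 206 (Z = -1*(-206) = 206)
V = 206
V + w(L(-4), N(-6) - 1*(-43)) = 206 - 62 = 144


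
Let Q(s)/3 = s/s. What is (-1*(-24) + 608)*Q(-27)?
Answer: 1896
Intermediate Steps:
Q(s) = 3 (Q(s) = 3*(s/s) = 3*1 = 3)
(-1*(-24) + 608)*Q(-27) = (-1*(-24) + 608)*3 = (24 + 608)*3 = 632*3 = 1896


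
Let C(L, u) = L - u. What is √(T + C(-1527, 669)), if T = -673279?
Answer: 5*I*√27019 ≈ 821.87*I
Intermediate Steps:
√(T + C(-1527, 669)) = √(-673279 + (-1527 - 1*669)) = √(-673279 + (-1527 - 669)) = √(-673279 - 2196) = √(-675475) = 5*I*√27019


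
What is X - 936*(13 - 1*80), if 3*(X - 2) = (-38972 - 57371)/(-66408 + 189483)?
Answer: 23155480307/369225 ≈ 62714.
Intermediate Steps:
X = 642107/369225 (X = 2 + ((-38972 - 57371)/(-66408 + 189483))/3 = 2 + (-96343/123075)/3 = 2 + (-96343*1/123075)/3 = 2 + (1/3)*(-96343/123075) = 2 - 96343/369225 = 642107/369225 ≈ 1.7391)
X - 936*(13 - 1*80) = 642107/369225 - 936*(13 - 1*80) = 642107/369225 - 936*(13 - 80) = 642107/369225 - 936*(-67) = 642107/369225 + 62712 = 23155480307/369225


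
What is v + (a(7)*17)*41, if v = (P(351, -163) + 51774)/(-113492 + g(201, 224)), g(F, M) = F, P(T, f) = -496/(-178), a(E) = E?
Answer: 49189856087/10082899 ≈ 4878.5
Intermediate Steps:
P(T, f) = 248/89 (P(T, f) = -496*(-1/178) = 248/89)
v = -4608134/10082899 (v = (248/89 + 51774)/(-113492 + 201) = (4608134/89)/(-113291) = (4608134/89)*(-1/113291) = -4608134/10082899 ≈ -0.45702)
v + (a(7)*17)*41 = -4608134/10082899 + (7*17)*41 = -4608134/10082899 + 119*41 = -4608134/10082899 + 4879 = 49189856087/10082899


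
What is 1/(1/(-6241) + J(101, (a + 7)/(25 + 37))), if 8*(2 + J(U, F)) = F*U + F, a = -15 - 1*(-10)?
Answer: -773884/1229601 ≈ -0.62938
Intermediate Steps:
a = -5 (a = -15 + 10 = -5)
J(U, F) = -2 + F/8 + F*U/8 (J(U, F) = -2 + (F*U + F)/8 = -2 + (F + F*U)/8 = -2 + (F/8 + F*U/8) = -2 + F/8 + F*U/8)
1/(1/(-6241) + J(101, (a + 7)/(25 + 37))) = 1/(1/(-6241) + (-2 + ((-5 + 7)/(25 + 37))/8 + (1/8)*((-5 + 7)/(25 + 37))*101)) = 1/(-1/6241 + (-2 + (2/62)/8 + (1/8)*(2/62)*101)) = 1/(-1/6241 + (-2 + (2*(1/62))/8 + (1/8)*(2*(1/62))*101)) = 1/(-1/6241 + (-2 + (1/8)*(1/31) + (1/8)*(1/31)*101)) = 1/(-1/6241 + (-2 + 1/248 + 101/248)) = 1/(-1/6241 - 197/124) = 1/(-1229601/773884) = -773884/1229601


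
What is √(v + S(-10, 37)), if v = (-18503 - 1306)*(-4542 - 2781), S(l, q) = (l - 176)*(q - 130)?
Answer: 3*√16119845 ≈ 12045.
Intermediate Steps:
S(l, q) = (-176 + l)*(-130 + q)
v = 145061307 (v = -19809*(-7323) = 145061307)
√(v + S(-10, 37)) = √(145061307 + (22880 - 176*37 - 130*(-10) - 10*37)) = √(145061307 + (22880 - 6512 + 1300 - 370)) = √(145061307 + 17298) = √145078605 = 3*√16119845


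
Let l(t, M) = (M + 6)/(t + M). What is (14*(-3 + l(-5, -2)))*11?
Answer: -550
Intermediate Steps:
l(t, M) = (6 + M)/(M + t)
(14*(-3 + l(-5, -2)))*11 = (14*(-3 + (6 - 2)/(-2 - 5)))*11 = (14*(-3 + 4/(-7)))*11 = (14*(-3 - ⅐*4))*11 = (14*(-3 - 4/7))*11 = (14*(-25/7))*11 = -50*11 = -550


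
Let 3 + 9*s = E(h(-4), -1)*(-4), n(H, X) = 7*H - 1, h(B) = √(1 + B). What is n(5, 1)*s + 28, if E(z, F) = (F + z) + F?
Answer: 422/9 - 136*I*√3/9 ≈ 46.889 - 26.173*I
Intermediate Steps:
n(H, X) = -1 + 7*H
E(z, F) = z + 2*F
s = 5/9 - 4*I*√3/9 (s = -⅓ + ((√(1 - 4) + 2*(-1))*(-4))/9 = -⅓ + ((√(-3) - 2)*(-4))/9 = -⅓ + ((I*√3 - 2)*(-4))/9 = -⅓ + ((-2 + I*√3)*(-4))/9 = -⅓ + (8 - 4*I*√3)/9 = -⅓ + (8/9 - 4*I*√3/9) = 5/9 - 4*I*√3/9 ≈ 0.55556 - 0.7698*I)
n(5, 1)*s + 28 = (-1 + 7*5)*(5/9 - 4*I*√3/9) + 28 = (-1 + 35)*(5/9 - 4*I*√3/9) + 28 = 34*(5/9 - 4*I*√3/9) + 28 = (170/9 - 136*I*√3/9) + 28 = 422/9 - 136*I*√3/9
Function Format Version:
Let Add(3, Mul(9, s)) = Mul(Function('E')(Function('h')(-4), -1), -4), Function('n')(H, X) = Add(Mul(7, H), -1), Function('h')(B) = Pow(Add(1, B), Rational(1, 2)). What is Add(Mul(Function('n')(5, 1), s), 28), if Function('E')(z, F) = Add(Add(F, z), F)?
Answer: Add(Rational(422, 9), Mul(Rational(-136, 9), I, Pow(3, Rational(1, 2)))) ≈ Add(46.889, Mul(-26.173, I))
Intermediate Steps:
Function('n')(H, X) = Add(-1, Mul(7, H))
Function('E')(z, F) = Add(z, Mul(2, F))
s = Add(Rational(5, 9), Mul(Rational(-4, 9), I, Pow(3, Rational(1, 2)))) (s = Add(Rational(-1, 3), Mul(Rational(1, 9), Mul(Add(Pow(Add(1, -4), Rational(1, 2)), Mul(2, -1)), -4))) = Add(Rational(-1, 3), Mul(Rational(1, 9), Mul(Add(Pow(-3, Rational(1, 2)), -2), -4))) = Add(Rational(-1, 3), Mul(Rational(1, 9), Mul(Add(Mul(I, Pow(3, Rational(1, 2))), -2), -4))) = Add(Rational(-1, 3), Mul(Rational(1, 9), Mul(Add(-2, Mul(I, Pow(3, Rational(1, 2)))), -4))) = Add(Rational(-1, 3), Mul(Rational(1, 9), Add(8, Mul(-4, I, Pow(3, Rational(1, 2)))))) = Add(Rational(-1, 3), Add(Rational(8, 9), Mul(Rational(-4, 9), I, Pow(3, Rational(1, 2))))) = Add(Rational(5, 9), Mul(Rational(-4, 9), I, Pow(3, Rational(1, 2)))) ≈ Add(0.55556, Mul(-0.76980, I)))
Add(Mul(Function('n')(5, 1), s), 28) = Add(Mul(Add(-1, Mul(7, 5)), Add(Rational(5, 9), Mul(Rational(-4, 9), I, Pow(3, Rational(1, 2))))), 28) = Add(Mul(Add(-1, 35), Add(Rational(5, 9), Mul(Rational(-4, 9), I, Pow(3, Rational(1, 2))))), 28) = Add(Mul(34, Add(Rational(5, 9), Mul(Rational(-4, 9), I, Pow(3, Rational(1, 2))))), 28) = Add(Add(Rational(170, 9), Mul(Rational(-136, 9), I, Pow(3, Rational(1, 2)))), 28) = Add(Rational(422, 9), Mul(Rational(-136, 9), I, Pow(3, Rational(1, 2))))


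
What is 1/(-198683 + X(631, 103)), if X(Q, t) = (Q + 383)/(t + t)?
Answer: -103/20463842 ≈ -5.0333e-6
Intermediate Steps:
X(Q, t) = (383 + Q)/(2*t) (X(Q, t) = (383 + Q)/((2*t)) = (383 + Q)*(1/(2*t)) = (383 + Q)/(2*t))
1/(-198683 + X(631, 103)) = 1/(-198683 + (½)*(383 + 631)/103) = 1/(-198683 + (½)*(1/103)*1014) = 1/(-198683 + 507/103) = 1/(-20463842/103) = -103/20463842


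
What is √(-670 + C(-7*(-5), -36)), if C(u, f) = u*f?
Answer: I*√1930 ≈ 43.932*I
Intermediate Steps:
C(u, f) = f*u
√(-670 + C(-7*(-5), -36)) = √(-670 - (-252)*(-5)) = √(-670 - 36*35) = √(-670 - 1260) = √(-1930) = I*√1930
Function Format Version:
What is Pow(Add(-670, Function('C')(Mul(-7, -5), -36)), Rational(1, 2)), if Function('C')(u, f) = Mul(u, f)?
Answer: Mul(I, Pow(1930, Rational(1, 2))) ≈ Mul(43.932, I)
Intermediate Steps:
Function('C')(u, f) = Mul(f, u)
Pow(Add(-670, Function('C')(Mul(-7, -5), -36)), Rational(1, 2)) = Pow(Add(-670, Mul(-36, Mul(-7, -5))), Rational(1, 2)) = Pow(Add(-670, Mul(-36, 35)), Rational(1, 2)) = Pow(Add(-670, -1260), Rational(1, 2)) = Pow(-1930, Rational(1, 2)) = Mul(I, Pow(1930, Rational(1, 2)))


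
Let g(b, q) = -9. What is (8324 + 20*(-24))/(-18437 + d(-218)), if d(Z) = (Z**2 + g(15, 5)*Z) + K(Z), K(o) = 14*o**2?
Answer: 7844/696385 ≈ 0.011264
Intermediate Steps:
d(Z) = -9*Z + 15*Z**2 (d(Z) = (Z**2 - 9*Z) + 14*Z**2 = -9*Z + 15*Z**2)
(8324 + 20*(-24))/(-18437 + d(-218)) = (8324 + 20*(-24))/(-18437 + 3*(-218)*(-3 + 5*(-218))) = (8324 - 480)/(-18437 + 3*(-218)*(-3 - 1090)) = 7844/(-18437 + 3*(-218)*(-1093)) = 7844/(-18437 + 714822) = 7844/696385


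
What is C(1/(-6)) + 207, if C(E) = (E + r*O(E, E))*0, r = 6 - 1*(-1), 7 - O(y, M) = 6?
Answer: 207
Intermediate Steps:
O(y, M) = 1 (O(y, M) = 7 - 1*6 = 7 - 6 = 1)
r = 7 (r = 6 + 1 = 7)
C(E) = 0 (C(E) = (E + 7*1)*0 = (E + 7)*0 = (7 + E)*0 = 0)
C(1/(-6)) + 207 = 0 + 207 = 207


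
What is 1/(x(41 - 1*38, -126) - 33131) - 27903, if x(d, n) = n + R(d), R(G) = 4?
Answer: -927858460/33253 ≈ -27903.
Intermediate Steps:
x(d, n) = 4 + n (x(d, n) = n + 4 = 4 + n)
1/(x(41 - 1*38, -126) - 33131) - 27903 = 1/((4 - 126) - 33131) - 27903 = 1/(-122 - 33131) - 27903 = 1/(-33253) - 27903 = -1/33253 - 27903 = -927858460/33253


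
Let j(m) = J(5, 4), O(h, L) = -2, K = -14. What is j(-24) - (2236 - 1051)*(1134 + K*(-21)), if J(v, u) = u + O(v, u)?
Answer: -1692178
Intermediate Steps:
J(v, u) = -2 + u (J(v, u) = u - 2 = -2 + u)
j(m) = 2 (j(m) = -2 + 4 = 2)
j(-24) - (2236 - 1051)*(1134 + K*(-21)) = 2 - (2236 - 1051)*(1134 - 14*(-21)) = 2 - 1185*(1134 + 294) = 2 - 1185*1428 = 2 - 1*1692180 = 2 - 1692180 = -1692178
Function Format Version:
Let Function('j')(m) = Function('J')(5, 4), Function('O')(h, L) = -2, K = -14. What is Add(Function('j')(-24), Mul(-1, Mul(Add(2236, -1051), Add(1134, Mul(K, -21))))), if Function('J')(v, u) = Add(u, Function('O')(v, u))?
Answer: -1692178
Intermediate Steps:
Function('J')(v, u) = Add(-2, u) (Function('J')(v, u) = Add(u, -2) = Add(-2, u))
Function('j')(m) = 2 (Function('j')(m) = Add(-2, 4) = 2)
Add(Function('j')(-24), Mul(-1, Mul(Add(2236, -1051), Add(1134, Mul(K, -21))))) = Add(2, Mul(-1, Mul(Add(2236, -1051), Add(1134, Mul(-14, -21))))) = Add(2, Mul(-1, Mul(1185, Add(1134, 294)))) = Add(2, Mul(-1, Mul(1185, 1428))) = Add(2, Mul(-1, 1692180)) = Add(2, -1692180) = -1692178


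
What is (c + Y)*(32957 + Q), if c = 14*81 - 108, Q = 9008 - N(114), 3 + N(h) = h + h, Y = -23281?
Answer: -928923700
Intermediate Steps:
N(h) = -3 + 2*h (N(h) = -3 + (h + h) = -3 + 2*h)
Q = 8783 (Q = 9008 - (-3 + 2*114) = 9008 - (-3 + 228) = 9008 - 1*225 = 9008 - 225 = 8783)
c = 1026 (c = 1134 - 108 = 1026)
(c + Y)*(32957 + Q) = (1026 - 23281)*(32957 + 8783) = -22255*41740 = -928923700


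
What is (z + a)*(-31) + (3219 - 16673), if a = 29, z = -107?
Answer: -11036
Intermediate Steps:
(z + a)*(-31) + (3219 - 16673) = (-107 + 29)*(-31) + (3219 - 16673) = -78*(-31) - 13454 = 2418 - 13454 = -11036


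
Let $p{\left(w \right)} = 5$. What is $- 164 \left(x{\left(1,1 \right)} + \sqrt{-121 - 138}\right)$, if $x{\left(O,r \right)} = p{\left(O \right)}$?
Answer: $-820 - 164 i \sqrt{259} \approx -820.0 - 2639.3 i$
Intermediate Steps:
$x{\left(O,r \right)} = 5$
$- 164 \left(x{\left(1,1 \right)} + \sqrt{-121 - 138}\right) = - 164 \left(5 + \sqrt{-121 - 138}\right) = - 164 \left(5 + \sqrt{-259}\right) = - 164 \left(5 + i \sqrt{259}\right) = -820 - 164 i \sqrt{259}$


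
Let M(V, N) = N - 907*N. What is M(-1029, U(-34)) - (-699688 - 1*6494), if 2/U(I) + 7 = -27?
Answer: 12006000/17 ≈ 7.0624e+5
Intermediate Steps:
U(I) = -1/17 (U(I) = 2/(-7 - 27) = 2/(-34) = 2*(-1/34) = -1/17)
M(V, N) = -906*N
M(-1029, U(-34)) - (-699688 - 1*6494) = -906*(-1/17) - (-699688 - 1*6494) = 906/17 - (-699688 - 6494) = 906/17 - 1*(-706182) = 906/17 + 706182 = 12006000/17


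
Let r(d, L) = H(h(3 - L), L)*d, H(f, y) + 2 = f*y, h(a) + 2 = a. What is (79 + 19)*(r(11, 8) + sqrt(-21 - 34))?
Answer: -62524 + 98*I*sqrt(55) ≈ -62524.0 + 726.79*I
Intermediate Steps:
h(a) = -2 + a
H(f, y) = -2 + f*y
r(d, L) = d*(-2 + L*(1 - L)) (r(d, L) = (-2 + (-2 + (3 - L))*L)*d = (-2 + (1 - L)*L)*d = (-2 + L*(1 - L))*d = d*(-2 + L*(1 - L)))
(79 + 19)*(r(11, 8) + sqrt(-21 - 34)) = (79 + 19)*(11*(-2 + 8 - 1*8**2) + sqrt(-21 - 34)) = 98*(11*(-2 + 8 - 1*64) + sqrt(-55)) = 98*(11*(-2 + 8 - 64) + I*sqrt(55)) = 98*(11*(-58) + I*sqrt(55)) = 98*(-638 + I*sqrt(55)) = -62524 + 98*I*sqrt(55)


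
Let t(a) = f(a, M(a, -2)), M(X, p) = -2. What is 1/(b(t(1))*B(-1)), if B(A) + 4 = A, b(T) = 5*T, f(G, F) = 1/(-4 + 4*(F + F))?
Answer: ⅘ ≈ 0.80000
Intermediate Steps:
f(G, F) = 1/(-4 + 8*F) (f(G, F) = 1/(-4 + 4*(2*F)) = 1/(-4 + 8*F))
t(a) = -1/20 (t(a) = 1/(4*(-1 + 2*(-2))) = 1/(4*(-1 - 4)) = (¼)/(-5) = (¼)*(-⅕) = -1/20)
B(A) = -4 + A
1/(b(t(1))*B(-1)) = 1/((5*(-1/20))*(-4 - 1)) = 1/(-¼*(-5)) = 1/(5/4) = ⅘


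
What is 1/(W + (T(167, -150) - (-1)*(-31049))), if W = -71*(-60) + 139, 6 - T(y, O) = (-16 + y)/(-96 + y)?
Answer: -71/1891875 ≈ -3.7529e-5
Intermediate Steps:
T(y, O) = 6 - (-16 + y)/(-96 + y)
W = 4399 (W = 4260 + 139 = 4399)
1/(W + (T(167, -150) - (-1)*(-31049))) = 1/(4399 + (5*(-112 + 167)/(-96 + 167) - (-1)*(-31049))) = 1/(4399 + (5*55/71 - 1*31049)) = 1/(4399 + (5*(1/71)*55 - 31049)) = 1/(4399 + (275/71 - 31049)) = 1/(4399 - 2204204/71) = 1/(-1891875/71) = -71/1891875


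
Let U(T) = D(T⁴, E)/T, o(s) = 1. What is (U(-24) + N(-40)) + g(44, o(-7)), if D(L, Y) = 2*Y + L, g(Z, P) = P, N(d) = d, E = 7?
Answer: -166363/12 ≈ -13864.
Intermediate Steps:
D(L, Y) = L + 2*Y
U(T) = (14 + T⁴)/T (U(T) = (T⁴ + 2*7)/T = (T⁴ + 14)/T = (14 + T⁴)/T)
(U(-24) + N(-40)) + g(44, o(-7)) = ((14 + (-24)⁴)/(-24) - 40) + 1 = (-(14 + 331776)/24 - 40) + 1 = (-1/24*331790 - 40) + 1 = (-165895/12 - 40) + 1 = -166375/12 + 1 = -166363/12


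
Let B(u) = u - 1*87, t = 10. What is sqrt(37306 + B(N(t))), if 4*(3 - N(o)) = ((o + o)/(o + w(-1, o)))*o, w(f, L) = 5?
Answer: 2*sqrt(83742)/3 ≈ 192.92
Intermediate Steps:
N(o) = 3 - o**2/(2*(5 + o)) (N(o) = 3 - (o + o)/(o + 5)*o/4 = 3 - (2*o)/(5 + o)*o/4 = 3 - 2*o/(5 + o)*o/4 = 3 - o**2/(2*(5 + o)))
B(u) = -87 + u (B(u) = u - 87 = -87 + u)
sqrt(37306 + B(N(t))) = sqrt(37306 + (-87 + (30 - 1*10**2 + 6*10)/(2*(5 + 10)))) = sqrt(37306 + (-87 + (1/2)*(30 - 1*100 + 60)/15)) = sqrt(37306 + (-87 + (1/2)*(1/15)*(30 - 100 + 60))) = sqrt(37306 + (-87 + (1/2)*(1/15)*(-10))) = sqrt(37306 + (-87 - 1/3)) = sqrt(37306 - 262/3) = sqrt(111656/3) = 2*sqrt(83742)/3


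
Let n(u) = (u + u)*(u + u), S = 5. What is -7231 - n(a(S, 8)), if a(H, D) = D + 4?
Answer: -7807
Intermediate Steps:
a(H, D) = 4 + D
n(u) = 4*u² (n(u) = (2*u)*(2*u) = 4*u²)
-7231 - n(a(S, 8)) = -7231 - 4*(4 + 8)² = -7231 - 4*12² = -7231 - 4*144 = -7231 - 1*576 = -7231 - 576 = -7807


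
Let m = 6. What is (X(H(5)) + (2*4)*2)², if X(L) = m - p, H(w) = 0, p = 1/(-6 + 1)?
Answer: 12321/25 ≈ 492.84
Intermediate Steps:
p = -⅕ (p = 1/(-5) = -⅕ ≈ -0.20000)
X(L) = 31/5 (X(L) = 6 - 1*(-⅕) = 6 + ⅕ = 31/5)
(X(H(5)) + (2*4)*2)² = (31/5 + (2*4)*2)² = (31/5 + 8*2)² = (31/5 + 16)² = (111/5)² = 12321/25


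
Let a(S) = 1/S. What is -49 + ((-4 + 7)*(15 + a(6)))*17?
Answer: 1449/2 ≈ 724.50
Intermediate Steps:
-49 + ((-4 + 7)*(15 + a(6)))*17 = -49 + ((-4 + 7)*(15 + 1/6))*17 = -49 + (3*(15 + 1/6))*17 = -49 + (3*(91/6))*17 = -49 + (91/2)*17 = -49 + 1547/2 = 1449/2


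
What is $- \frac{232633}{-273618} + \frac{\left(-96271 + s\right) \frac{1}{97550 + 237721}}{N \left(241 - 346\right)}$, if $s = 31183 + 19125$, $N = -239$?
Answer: $\frac{217474935736939}{255791049899490} \approx 0.85021$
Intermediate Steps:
$s = 50308$
$- \frac{232633}{-273618} + \frac{\left(-96271 + s\right) \frac{1}{97550 + 237721}}{N \left(241 - 346\right)} = - \frac{232633}{-273618} + \frac{\left(-96271 + 50308\right) \frac{1}{97550 + 237721}}{\left(-239\right) \left(241 - 346\right)} = \left(-232633\right) \left(- \frac{1}{273618}\right) + \frac{\left(-45963\right) \frac{1}{335271}}{\left(-239\right) \left(-105\right)} = \frac{232633}{273618} + \frac{\left(-45963\right) \frac{1}{335271}}{25095} = \frac{232633}{273618} - \frac{5107}{934847305} = \frac{217474935736939}{255791049899490}$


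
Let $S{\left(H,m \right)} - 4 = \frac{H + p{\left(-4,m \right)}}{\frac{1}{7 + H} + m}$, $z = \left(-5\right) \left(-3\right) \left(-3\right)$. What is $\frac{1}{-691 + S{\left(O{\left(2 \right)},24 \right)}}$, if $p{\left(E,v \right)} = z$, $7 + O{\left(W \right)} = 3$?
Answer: $- \frac{73}{50298} \approx -0.0014514$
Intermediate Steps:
$O{\left(W \right)} = -4$ ($O{\left(W \right)} = -7 + 3 = -4$)
$z = -45$ ($z = 15 \left(-3\right) = -45$)
$p{\left(E,v \right)} = -45$
$S{\left(H,m \right)} = 4 + \frac{-45 + H}{m + \frac{1}{7 + H}}$ ($S{\left(H,m \right)} = 4 + \frac{H - 45}{\frac{1}{7 + H} + m} = 4 + \frac{-45 + H}{m + \frac{1}{7 + H}}$)
$\frac{1}{-691 + S{\left(O{\left(2 \right)},24 \right)}} = \frac{1}{-691 + \frac{-311 + \left(-4\right)^{2} - -152 + 28 \cdot 24 + 4 \left(-4\right) 24}{1 + 7 \cdot 24 - 96}} = \frac{1}{-691 + \frac{-311 + 16 + 152 + 672 - 384}{1 + 168 - 96}} = \frac{1}{-691 + \frac{1}{73} \cdot 145} = \frac{1}{-691 + \frac{145}{73}} = \frac{1}{- \frac{50298}{73}} = - \frac{73}{50298}$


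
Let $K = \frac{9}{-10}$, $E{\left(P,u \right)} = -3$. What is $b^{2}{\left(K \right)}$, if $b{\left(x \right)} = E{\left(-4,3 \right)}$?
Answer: $9$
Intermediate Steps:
$K = - \frac{9}{10}$ ($K = 9 \left(- \frac{1}{10}\right) = - \frac{9}{10} \approx -0.9$)
$b{\left(x \right)} = -3$
$b^{2}{\left(K \right)} = \left(-3\right)^{2} = 9$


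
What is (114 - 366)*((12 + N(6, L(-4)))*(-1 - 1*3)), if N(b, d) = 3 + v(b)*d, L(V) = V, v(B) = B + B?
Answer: -33264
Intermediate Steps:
v(B) = 2*B
N(b, d) = 3 + 2*b*d (N(b, d) = 3 + (2*b)*d = 3 + 2*b*d)
(114 - 366)*((12 + N(6, L(-4)))*(-1 - 1*3)) = (114 - 366)*((12 + (3 + 2*6*(-4)))*(-1 - 1*3)) = -252*(12 + (3 - 48))*(-1 - 3) = -252*(12 - 45)*(-4) = -(-8316)*(-4) = -252*132 = -33264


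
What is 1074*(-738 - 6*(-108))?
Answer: -96660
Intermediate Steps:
1074*(-738 - 6*(-108)) = 1074*(-738 + 648) = 1074*(-90) = -96660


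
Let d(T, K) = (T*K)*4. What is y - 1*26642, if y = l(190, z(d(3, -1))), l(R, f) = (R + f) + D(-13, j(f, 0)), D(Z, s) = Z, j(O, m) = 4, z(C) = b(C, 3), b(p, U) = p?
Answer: -26477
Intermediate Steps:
d(T, K) = 4*K*T (d(T, K) = (K*T)*4 = 4*K*T)
z(C) = C
l(R, f) = -13 + R + f (l(R, f) = (R + f) - 13 = -13 + R + f)
y = 165 (y = -13 + 190 + 4*(-1)*3 = -13 + 190 - 12 = 165)
y - 1*26642 = 165 - 1*26642 = 165 - 26642 = -26477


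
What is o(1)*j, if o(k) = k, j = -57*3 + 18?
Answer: -153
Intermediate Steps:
j = -153 (j = -19*9 + 18 = -171 + 18 = -153)
o(1)*j = 1*(-153) = -153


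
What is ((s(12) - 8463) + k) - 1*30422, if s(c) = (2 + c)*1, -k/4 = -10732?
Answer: 4057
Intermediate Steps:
k = 42928 (k = -4*(-10732) = 42928)
s(c) = 2 + c
((s(12) - 8463) + k) - 1*30422 = (((2 + 12) - 8463) + 42928) - 1*30422 = ((14 - 8463) + 42928) - 30422 = (-8449 + 42928) - 30422 = 34479 - 30422 = 4057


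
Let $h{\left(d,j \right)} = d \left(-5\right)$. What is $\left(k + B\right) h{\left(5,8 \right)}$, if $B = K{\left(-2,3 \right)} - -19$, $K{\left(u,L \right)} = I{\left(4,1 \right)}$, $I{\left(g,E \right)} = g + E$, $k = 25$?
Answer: $-1225$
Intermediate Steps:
$h{\left(d,j \right)} = - 5 d$
$I{\left(g,E \right)} = E + g$
$K{\left(u,L \right)} = 5$ ($K{\left(u,L \right)} = 1 + 4 = 5$)
$B = 24$ ($B = 5 - -19 = 5 + 19 = 24$)
$\left(k + B\right) h{\left(5,8 \right)} = \left(25 + 24\right) \left(\left(-5\right) 5\right) = 49 \left(-25\right) = -1225$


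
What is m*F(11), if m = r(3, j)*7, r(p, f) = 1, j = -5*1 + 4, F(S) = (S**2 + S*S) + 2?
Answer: 1708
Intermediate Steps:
F(S) = 2 + 2*S**2 (F(S) = (S**2 + S**2) + 2 = 2*S**2 + 2 = 2 + 2*S**2)
j = -1 (j = -5 + 4 = -1)
m = 7 (m = 1*7 = 7)
m*F(11) = 7*(2 + 2*11**2) = 7*(2 + 2*121) = 7*(2 + 242) = 7*244 = 1708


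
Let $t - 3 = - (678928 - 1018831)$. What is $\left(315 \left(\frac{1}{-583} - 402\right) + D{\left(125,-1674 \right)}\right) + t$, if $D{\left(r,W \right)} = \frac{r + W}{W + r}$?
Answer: $\frac{124340176}{583} \approx 2.1328 \cdot 10^{5}$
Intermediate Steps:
$D{\left(r,W \right)} = 1$ ($D{\left(r,W \right)} = \frac{W + r}{W + r} = 1$)
$t = 339906$ ($t = 3 - \left(678928 - 1018831\right) = 3 - -339903 = 3 + 339903 = 339906$)
$\left(315 \left(\frac{1}{-583} - 402\right) + D{\left(125,-1674 \right)}\right) + t = \left(315 \left(\frac{1}{-583} - 402\right) + 1\right) + 339906 = \left(315 \left(- \frac{1}{583} - 402\right) + 1\right) + 339906 = \left(315 \left(- \frac{234367}{583}\right) + 1\right) + 339906 = \left(- \frac{73825605}{583} + 1\right) + 339906 = - \frac{73825022}{583} + 339906 = \frac{124340176}{583}$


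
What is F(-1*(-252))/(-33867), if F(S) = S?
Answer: -28/3763 ≈ -0.0074409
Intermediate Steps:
F(-1*(-252))/(-33867) = -1*(-252)/(-33867) = 252*(-1/33867) = -28/3763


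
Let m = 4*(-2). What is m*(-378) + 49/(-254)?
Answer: 768047/254 ≈ 3023.8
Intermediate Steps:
m = -8
m*(-378) + 49/(-254) = -8*(-378) + 49/(-254) = 3024 + 49*(-1/254) = 3024 - 49/254 = 768047/254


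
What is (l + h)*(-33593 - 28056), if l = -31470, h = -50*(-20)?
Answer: 1878445030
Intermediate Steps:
h = 1000
(l + h)*(-33593 - 28056) = (-31470 + 1000)*(-33593 - 28056) = -30470*(-61649) = 1878445030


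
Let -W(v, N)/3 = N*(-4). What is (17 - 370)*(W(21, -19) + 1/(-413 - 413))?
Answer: 66480137/826 ≈ 80484.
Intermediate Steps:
W(v, N) = 12*N (W(v, N) = -3*N*(-4) = -(-12)*N = 12*N)
(17 - 370)*(W(21, -19) + 1/(-413 - 413)) = (17 - 370)*(12*(-19) + 1/(-413 - 413)) = -353*(-228 + 1/(-826)) = -353*(-228 - 1/826) = -353*(-188329/826) = 66480137/826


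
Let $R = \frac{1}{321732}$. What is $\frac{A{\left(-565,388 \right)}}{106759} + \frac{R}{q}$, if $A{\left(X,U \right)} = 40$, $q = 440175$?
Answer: $\frac{5664735430759}{15119036961372900} \approx 0.00037468$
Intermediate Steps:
$R = \frac{1}{321732} \approx 3.1082 \cdot 10^{-6}$
$\frac{A{\left(-565,388 \right)}}{106759} + \frac{R}{q} = \frac{40}{106759} + \frac{1}{321732 \cdot 440175} = 40 \cdot \frac{1}{106759} + \frac{1}{321732} \cdot \frac{1}{440175} = \frac{40}{106759} + \frac{1}{141618383100} = \frac{5664735430759}{15119036961372900}$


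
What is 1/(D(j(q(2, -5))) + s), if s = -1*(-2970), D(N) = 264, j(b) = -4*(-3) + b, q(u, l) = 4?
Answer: 1/3234 ≈ 0.00030921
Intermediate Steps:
j(b) = 12 + b
s = 2970
1/(D(j(q(2, -5))) + s) = 1/(264 + 2970) = 1/3234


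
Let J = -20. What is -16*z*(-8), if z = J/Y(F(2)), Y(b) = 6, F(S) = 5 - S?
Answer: -1280/3 ≈ -426.67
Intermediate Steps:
z = -10/3 (z = -20/6 = -20*⅙ = -10/3 ≈ -3.3333)
-16*z*(-8) = -16*(-10/3)*(-8) = (160/3)*(-8) = -1280/3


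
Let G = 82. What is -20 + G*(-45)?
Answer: -3710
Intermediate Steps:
-20 + G*(-45) = -20 + 82*(-45) = -20 - 3690 = -3710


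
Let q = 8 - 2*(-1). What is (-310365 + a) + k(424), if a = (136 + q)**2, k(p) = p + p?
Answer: -288201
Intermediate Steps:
q = 10 (q = 8 + 2 = 10)
k(p) = 2*p
a = 21316 (a = (136 + 10)**2 = 146**2 = 21316)
(-310365 + a) + k(424) = (-310365 + 21316) + 2*424 = -289049 + 848 = -288201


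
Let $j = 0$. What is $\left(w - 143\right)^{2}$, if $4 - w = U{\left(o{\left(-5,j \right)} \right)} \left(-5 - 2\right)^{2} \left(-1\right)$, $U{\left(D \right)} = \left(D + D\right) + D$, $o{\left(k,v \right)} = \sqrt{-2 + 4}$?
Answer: $62539 - 40866 \sqrt{2} \approx 4745.8$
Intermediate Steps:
$o{\left(k,v \right)} = \sqrt{2}$
$U{\left(D \right)} = 3 D$ ($U{\left(D \right)} = 2 D + D = 3 D$)
$w = 4 + 147 \sqrt{2}$ ($w = 4 - 3 \sqrt{2} \left(-5 - 2\right)^{2} \left(-1\right) = 4 - 3 \sqrt{2} \left(-7\right)^{2} \left(-1\right) = 4 - 3 \sqrt{2} \cdot 49 \left(-1\right) = 4 - 147 \sqrt{2} \left(-1\right) = 4 - - 147 \sqrt{2} = 4 + 147 \sqrt{2} \approx 211.89$)
$\left(w - 143\right)^{2} = \left(\left(4 + 147 \sqrt{2}\right) - 143\right)^{2} = \left(-139 + 147 \sqrt{2}\right)^{2}$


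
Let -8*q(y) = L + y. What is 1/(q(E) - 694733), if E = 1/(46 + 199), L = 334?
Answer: -1960/1361758511 ≈ -1.4393e-6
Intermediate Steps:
E = 1/245 ≈ 0.0040816
q(y) = -167/4 - y/8 (q(y) = -(334 + y)/8 = -167/4 - y/8)
1/(q(E) - 694733) = 1/((-167/4 - ⅛*1/245) - 694733) = 1/((-167/4 - 1/1960) - 694733) = 1/(-81831/1960 - 694733) = 1/(-1361758511/1960) = -1960/1361758511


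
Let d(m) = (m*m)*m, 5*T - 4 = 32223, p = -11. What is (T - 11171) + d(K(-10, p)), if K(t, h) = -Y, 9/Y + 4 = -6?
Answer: -4724871/1000 ≈ -4724.9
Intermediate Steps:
Y = -9/10 (Y = 9/(-4 - 6) = 9/(-10) = 9*(-⅒) = -9/10 ≈ -0.90000)
T = 32227/5 (T = ⅘ + (⅕)*32223 = ⅘ + 32223/5 = 32227/5 ≈ 6445.4)
K(t, h) = 9/10 (K(t, h) = -1*(-9/10) = 9/10)
d(m) = m³ (d(m) = m²*m = m³)
(T - 11171) + d(K(-10, p)) = (32227/5 - 11171) + (9/10)³ = -23628/5 + 729/1000 = -4724871/1000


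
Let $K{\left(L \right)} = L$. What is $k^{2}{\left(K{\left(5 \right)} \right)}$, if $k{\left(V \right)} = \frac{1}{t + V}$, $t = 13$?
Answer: $\frac{1}{324} \approx 0.0030864$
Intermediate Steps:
$k{\left(V \right)} = \frac{1}{13 + V}$
$k^{2}{\left(K{\left(5 \right)} \right)} = \left(\frac{1}{13 + 5}\right)^{2} = \left(\frac{1}{18}\right)^{2} = \frac{1}{324}$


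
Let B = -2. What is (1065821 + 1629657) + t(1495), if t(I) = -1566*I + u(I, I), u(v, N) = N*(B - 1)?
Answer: 349823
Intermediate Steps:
u(v, N) = -3*N (u(v, N) = N*(-2 - 1) = N*(-3) = -3*N)
t(I) = -1569*I (t(I) = -1566*I - 3*I = -1569*I)
(1065821 + 1629657) + t(1495) = (1065821 + 1629657) - 1569*1495 = 2695478 - 2345655 = 349823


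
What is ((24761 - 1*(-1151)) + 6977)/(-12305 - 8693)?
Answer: -32889/20998 ≈ -1.5663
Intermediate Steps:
((24761 - 1*(-1151)) + 6977)/(-12305 - 8693) = ((24761 + 1151) + 6977)/(-20998) = (25912 + 6977)*(-1/20998) = 32889*(-1/20998) = -32889/20998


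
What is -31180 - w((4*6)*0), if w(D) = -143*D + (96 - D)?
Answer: -31276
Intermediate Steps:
w(D) = 96 - 144*D
-31180 - w((4*6)*0) = -31180 - (96 - 144*4*6*0) = -31180 - (96 - 3456*0) = -31180 - (96 - 144*0) = -31180 - (96 + 0) = -31180 - 1*96 = -31180 - 96 = -31276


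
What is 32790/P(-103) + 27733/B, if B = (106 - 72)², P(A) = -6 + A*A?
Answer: 331958239/12257068 ≈ 27.083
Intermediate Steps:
P(A) = -6 + A²
B = 1156 (B = 34² = 1156)
32790/P(-103) + 27733/B = 32790/(-6 + (-103)²) + 27733/1156 = 32790/(-6 + 10609) + 27733*(1/1156) = 32790/10603 + 27733/1156 = 331958239/12257068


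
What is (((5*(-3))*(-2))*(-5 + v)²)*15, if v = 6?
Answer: 450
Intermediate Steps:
(((5*(-3))*(-2))*(-5 + v)²)*15 = (((5*(-3))*(-2))*(-5 + 6)²)*15 = (-15*(-2)*1²)*15 = (30*1)*15 = 30*15 = 450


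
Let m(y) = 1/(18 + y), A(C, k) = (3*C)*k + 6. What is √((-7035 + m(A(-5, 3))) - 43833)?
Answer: I*√22432809/21 ≈ 225.54*I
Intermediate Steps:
A(C, k) = 6 + 3*C*k (A(C, k) = 3*C*k + 6 = 6 + 3*C*k)
√((-7035 + m(A(-5, 3))) - 43833) = √((-7035 + 1/(18 + (6 + 3*(-5)*3))) - 43833) = √((-7035 + 1/(18 + (6 - 45))) - 43833) = √((-7035 + 1/(18 - 39)) - 43833) = √((-7035 + 1/(-21)) - 43833) = √((-7035 - 1/21) - 43833) = √(-147736/21 - 43833) = √(-1068229/21) = I*√22432809/21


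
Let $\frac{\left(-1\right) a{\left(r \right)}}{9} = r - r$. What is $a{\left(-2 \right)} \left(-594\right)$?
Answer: $0$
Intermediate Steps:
$a{\left(r \right)} = 0$ ($a{\left(r \right)} = - 9 \left(r - r\right) = \left(-9\right) 0 = 0$)
$a{\left(-2 \right)} \left(-594\right) = 0 \left(-594\right) = 0$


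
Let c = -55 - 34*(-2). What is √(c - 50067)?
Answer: I*√50054 ≈ 223.73*I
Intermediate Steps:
c = 13 (c = -55 + 68 = 13)
√(c - 50067) = √(13 - 50067) = √(-50054) = I*√50054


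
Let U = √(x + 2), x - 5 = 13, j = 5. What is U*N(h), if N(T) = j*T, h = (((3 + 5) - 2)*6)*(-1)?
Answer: -360*√5 ≈ -804.98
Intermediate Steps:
x = 18 (x = 5 + 13 = 18)
h = -36 (h = ((8 - 2)*6)*(-1) = (6*6)*(-1) = 36*(-1) = -36)
N(T) = 5*T
U = 2*√5 (U = √(18 + 2) = √20 = 2*√5 ≈ 4.4721)
U*N(h) = (2*√5)*(5*(-36)) = (2*√5)*(-180) = -360*√5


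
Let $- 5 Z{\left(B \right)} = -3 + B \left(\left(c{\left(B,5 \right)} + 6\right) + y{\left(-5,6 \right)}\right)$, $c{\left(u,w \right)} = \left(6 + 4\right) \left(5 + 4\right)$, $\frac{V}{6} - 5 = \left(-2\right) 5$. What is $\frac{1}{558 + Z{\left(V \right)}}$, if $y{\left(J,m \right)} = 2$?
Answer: $\frac{5}{5733} \approx 0.00087214$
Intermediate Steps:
$V = -30$ ($V = 30 + 6 \left(\left(-2\right) 5\right) = 30 + 6 \left(-10\right) = 30 - 60 = -30$)
$c{\left(u,w \right)} = 90$ ($c{\left(u,w \right)} = 10 \cdot 9 = 90$)
$Z{\left(B \right)} = \frac{3}{5} - \frac{98 B}{5}$ ($Z{\left(B \right)} = - \frac{-3 + B \left(\left(90 + 6\right) + 2\right)}{5} = - \frac{-3 + B \left(96 + 2\right)}{5} = - \frac{-3 + B 98}{5} = - \frac{-3 + 98 B}{5} = \frac{3}{5} - \frac{98 B}{5}$)
$\frac{1}{558 + Z{\left(V \right)}} = \frac{1}{558 + \left(\frac{3}{5} - -588\right)} = \frac{1}{558 + \left(\frac{3}{5} + 588\right)} = \frac{1}{558 + \frac{2943}{5}} = \frac{1}{\frac{5733}{5}} = \frac{5}{5733}$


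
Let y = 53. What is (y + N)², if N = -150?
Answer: 9409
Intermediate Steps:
(y + N)² = (53 - 150)² = (-97)² = 9409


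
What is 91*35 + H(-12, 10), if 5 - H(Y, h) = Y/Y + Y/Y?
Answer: 3188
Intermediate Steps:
H(Y, h) = 3 (H(Y, h) = 5 - (Y/Y + Y/Y) = 5 - (1 + 1) = 5 - 1*2 = 5 - 2 = 3)
91*35 + H(-12, 10) = 91*35 + 3 = 3185 + 3 = 3188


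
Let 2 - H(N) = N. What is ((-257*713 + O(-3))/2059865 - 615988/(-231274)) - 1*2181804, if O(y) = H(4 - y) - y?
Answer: -519697701077155001/238196609005 ≈ -2.1818e+6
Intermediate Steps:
H(N) = 2 - N
O(y) = -2 (O(y) = (2 - (4 - y)) - y = (2 + (-4 + y)) - y = (-2 + y) - y = -2)
((-257*713 + O(-3))/2059865 - 615988/(-231274)) - 1*2181804 = ((-257*713 - 2)/2059865 - 615988/(-231274)) - 1*2181804 = ((-183241 - 2)*(1/2059865) - 615988*(-1/231274)) - 2181804 = (-183243*1/2059865 + 307994/115637) - 2181804 = (-183243/2059865 + 307994/115637) - 2181804 = 613236390019/238196609005 - 2181804 = -519697701077155001/238196609005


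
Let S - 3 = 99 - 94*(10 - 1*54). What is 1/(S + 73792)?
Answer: 1/78030 ≈ 1.2816e-5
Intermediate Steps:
S = 4238 (S = 3 + (99 - 94*(10 - 1*54)) = 3 + (99 - 94*(10 - 54)) = 3 + (99 - 94*(-44)) = 3 + (99 + 4136) = 3 + 4235 = 4238)
1/(S + 73792) = 1/(4238 + 73792) = 1/78030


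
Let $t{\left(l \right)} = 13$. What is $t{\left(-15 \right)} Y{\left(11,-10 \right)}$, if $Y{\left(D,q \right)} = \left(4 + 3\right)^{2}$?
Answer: $637$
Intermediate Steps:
$Y{\left(D,q \right)} = 49$ ($Y{\left(D,q \right)} = 7^{2} = 49$)
$t{\left(-15 \right)} Y{\left(11,-10 \right)} = 13 \cdot 49 = 637$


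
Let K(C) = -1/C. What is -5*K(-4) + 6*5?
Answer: 115/4 ≈ 28.750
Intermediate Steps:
-5*K(-4) + 6*5 = -(-5)/(-4) + 6*5 = -(-5)*(-1)/4 + 30 = -5*¼ + 30 = -5/4 + 30 = 115/4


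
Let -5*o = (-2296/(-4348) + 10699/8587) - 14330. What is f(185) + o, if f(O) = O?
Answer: 142374663844/46670345 ≈ 3050.6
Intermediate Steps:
o = 133740650019/46670345 (o = -((-2296/(-4348) + 10699/8587) - 14330)/5 = -((-2296*(-1/4348) + 10699*(1/8587)) - 14330)/5 = -((574/1087 + 10699/8587) - 14330)/5 = -(16558751/9334069 - 14330)/5 = -1/5*(-133740650019/9334069) = 133740650019/46670345 ≈ 2865.6)
f(185) + o = 185 + 133740650019/46670345 = 142374663844/46670345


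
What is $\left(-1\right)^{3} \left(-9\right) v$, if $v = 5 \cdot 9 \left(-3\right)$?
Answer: $-1215$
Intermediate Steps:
$v = -135$ ($v = 45 \left(-3\right) = -135$)
$\left(-1\right)^{3} \left(-9\right) v = \left(-1\right)^{3} \left(-9\right) \left(-135\right) = \left(-1\right) \left(-9\right) \left(-135\right) = 9 \left(-135\right) = -1215$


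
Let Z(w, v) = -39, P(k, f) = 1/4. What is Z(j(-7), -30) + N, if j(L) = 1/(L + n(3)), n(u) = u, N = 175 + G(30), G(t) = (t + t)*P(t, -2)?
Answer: 151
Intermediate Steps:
P(k, f) = ¼
G(t) = t/2 (G(t) = (t + t)*(¼) = (2*t)*(¼) = t/2)
N = 190 (N = 175 + (½)*30 = 175 + 15 = 190)
j(L) = 1/(3 + L) (j(L) = 1/(L + 3) = 1/(3 + L))
Z(j(-7), -30) + N = -39 + 190 = 151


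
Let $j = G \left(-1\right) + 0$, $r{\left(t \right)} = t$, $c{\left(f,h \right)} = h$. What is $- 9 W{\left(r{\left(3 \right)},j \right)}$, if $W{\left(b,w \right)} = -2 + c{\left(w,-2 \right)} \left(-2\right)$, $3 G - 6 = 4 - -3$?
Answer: $-18$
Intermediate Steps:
$G = \frac{13}{3}$ ($G = 2 + \frac{4 - -3}{3} = 2 + \frac{4 + 3}{3} = 2 + \frac{1}{3} \cdot 7 = 2 + \frac{7}{3} = \frac{13}{3} \approx 4.3333$)
$j = - \frac{13}{3}$ ($j = \frac{13}{3} \left(-1\right) + 0 = - \frac{13}{3} + 0 = - \frac{13}{3} \approx -4.3333$)
$W{\left(b,w \right)} = 2$ ($W{\left(b,w \right)} = -2 - -4 = -2 + 4 = 2$)
$- 9 W{\left(r{\left(3 \right)},j \right)} = \left(-9\right) 2 = -18$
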